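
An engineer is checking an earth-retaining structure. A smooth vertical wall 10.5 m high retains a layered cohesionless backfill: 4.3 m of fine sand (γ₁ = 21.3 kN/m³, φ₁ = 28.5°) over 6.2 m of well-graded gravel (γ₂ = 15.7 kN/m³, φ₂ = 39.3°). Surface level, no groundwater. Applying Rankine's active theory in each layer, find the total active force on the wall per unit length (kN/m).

265 kN/m

K_a1 = tan²(45°−28.5°/2) = 0.3540; K_a2 = tan²(45°−39.3°/2) = 0.2245.
Layer 1: σ at base = K_a1 γ₁ h₁ = 32.42 kPa; P₁ = ½×32.42×4.3 = 69.70.
Layer 2: σ_v at top = γ₁h₁ = 91.59; σ_h top = K_a2×91.59 = 20.56; σ_h base = K_a2×(91.59+15.7×6.2) = 42.41.
P₂ = ½(20.56+42.41)×6.2 = 195.2. Total P_a = 69.70+195.2 = 264.9 kN/m.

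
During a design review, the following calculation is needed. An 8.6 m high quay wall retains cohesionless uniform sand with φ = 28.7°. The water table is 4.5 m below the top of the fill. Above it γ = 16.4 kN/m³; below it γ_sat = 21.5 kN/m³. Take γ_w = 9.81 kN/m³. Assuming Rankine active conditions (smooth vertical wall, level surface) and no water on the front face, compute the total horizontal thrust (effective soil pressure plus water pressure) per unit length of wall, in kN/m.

K_a = tan²(45° − φ/2) = 0.3511.
γ' = 21.5 − 9.81 = 11.69 kN/m³. Depth below WT = 4.1 m.
σ'_h at WT = K_a γ d_w = 25.91 kPa; at base = 25.91 + K_a γ' × 4.1 = 42.74 kPa.
P₁ (0–4.5 m) = ½×25.91×4.5 = 58.31. P₂ (4.5–8.6 m) = ½(25.91+42.74)×4.1 = 140.8.
P_w = ½ γ_w h₂² = 0.5×9.81×4.1² = 82.45. Total = 58.31+140.8+82.45 = 281.5 kN/m.

282 kN/m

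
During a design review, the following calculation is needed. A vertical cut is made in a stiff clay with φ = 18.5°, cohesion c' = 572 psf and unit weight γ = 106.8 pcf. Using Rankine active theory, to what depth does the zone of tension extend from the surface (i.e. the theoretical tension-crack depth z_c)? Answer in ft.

K_a = tan²(45° − 18.5°/2) = 0.5183; √K_a = 0.7199.
The active pressure is zero where K_a γ z = 2c√K_a, so z_c = 2c/(γ√K_a) = 2×572/(106.8×0.7199) = 14.88 ft.

14.9 ft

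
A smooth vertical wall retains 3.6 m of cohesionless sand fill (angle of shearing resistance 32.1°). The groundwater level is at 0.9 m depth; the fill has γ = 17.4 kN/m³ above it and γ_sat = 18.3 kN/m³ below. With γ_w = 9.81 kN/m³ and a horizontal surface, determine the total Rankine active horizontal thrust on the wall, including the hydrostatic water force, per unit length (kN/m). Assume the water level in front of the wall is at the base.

K_a = tan²(45° − φ/2) = 0.3060.
γ' = 18.3 − 9.81 = 8.490 kN/m³. Depth below WT = 2.7 m.
σ'_h at WT = K_a γ d_w = 4.792 kPa; at base = 4.792 + K_a γ' × 2.7 = 11.81 kPa.
P₁ (0–0.9 m) = ½×4.792×0.9 = 2.156. P₂ (0.9–3.6 m) = ½(4.792+11.81)×2.7 = 22.41.
P_w = ½ γ_w h₂² = 0.5×9.81×2.7² = 35.76. Total = 2.156+22.41+35.76 = 60.32 kN/m.

60.3 kN/m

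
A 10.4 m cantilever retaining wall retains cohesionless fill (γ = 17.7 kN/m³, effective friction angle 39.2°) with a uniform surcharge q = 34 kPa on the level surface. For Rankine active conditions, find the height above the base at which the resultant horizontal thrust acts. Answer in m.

3.93 m

K_a = 0.2255.
Triangular part P₁ = ½K_aγH² = 215.8 at H/3 = 3.467 m; rectangular part P₂ = K_a q H = 79.73 at H/2 = 5.200 m.
ȳ = (P₁·3.467 + P₂·5.200)/(P₁+P₂) = 3.934 m.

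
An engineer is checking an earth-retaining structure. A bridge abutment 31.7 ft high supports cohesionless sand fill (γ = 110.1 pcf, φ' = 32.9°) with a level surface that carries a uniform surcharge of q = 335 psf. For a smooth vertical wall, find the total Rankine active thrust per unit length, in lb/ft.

K_a = tan²(45° − φ/2) = 0.2960.
Soil triangle: ½ K_a γ H² = 0.5×0.2960×110.1×31.7² = 16380 lb/ft.
Surcharge rectangle: K_a q H = 0.2960×335×31.7 = 3144 lb/ft.
Total = 16380 + 3144 = 19520 lb/ft.

19500 lb/ft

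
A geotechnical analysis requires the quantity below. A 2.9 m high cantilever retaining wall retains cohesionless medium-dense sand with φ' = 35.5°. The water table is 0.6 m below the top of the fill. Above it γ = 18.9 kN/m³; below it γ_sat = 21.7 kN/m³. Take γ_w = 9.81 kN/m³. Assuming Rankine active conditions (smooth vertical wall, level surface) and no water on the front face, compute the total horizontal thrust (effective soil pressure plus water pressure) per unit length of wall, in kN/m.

K_a = tan²(45° − φ/2) = 0.2653.
γ' = 21.7 − 9.81 = 11.89 kN/m³. Depth below WT = 2.3 m.
σ'_h at WT = K_a γ d_w = 3.008 kPa; at base = 3.008 + K_a γ' × 2.3 = 10.26 kPa.
P₁ (0–0.6 m) = ½×3.008×0.6 = 0.9024. P₂ (0.6–2.9 m) = ½(3.008+10.26)×2.3 = 15.26.
P_w = ½ γ_w h₂² = 0.5×9.81×2.3² = 25.95. Total = 0.9024+15.26+25.95 = 42.11 kN/m.

42.1 kN/m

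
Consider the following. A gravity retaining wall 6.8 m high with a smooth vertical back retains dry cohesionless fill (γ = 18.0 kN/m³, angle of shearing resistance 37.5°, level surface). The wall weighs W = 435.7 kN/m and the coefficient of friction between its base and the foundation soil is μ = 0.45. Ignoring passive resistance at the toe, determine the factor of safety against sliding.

K_a = tan²(45° − 37.5°/2) = 0.2432.
P_a = ½K_aγH² = 0.5×0.2432×18.0×6.8² = 101.2 kN/m, acting at H/3 = 2.267 m above the base.
FS_sliding = μW / P_a = 0.45×435.7 / 101.2 = 1.937.

1.94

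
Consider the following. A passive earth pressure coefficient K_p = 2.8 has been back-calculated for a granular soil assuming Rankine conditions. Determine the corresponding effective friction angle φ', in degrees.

K_p = (1+sin φ)/(1−sin φ) ⇒ sin φ = (K_p − 1)/(K_p + 1) = 0.4737.
φ = arcsin(0.4737) = 28.27°.

28.3°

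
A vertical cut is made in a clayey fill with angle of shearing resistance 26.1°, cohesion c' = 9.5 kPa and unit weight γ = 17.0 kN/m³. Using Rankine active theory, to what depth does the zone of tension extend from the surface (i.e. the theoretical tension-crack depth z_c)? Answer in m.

1.79 m

K_a = tan²(45° − 26.1°/2) = 0.3889; √K_a = 0.6237.
The active pressure is zero where K_a γ z = 2c√K_a, so z_c = 2c/(γ√K_a) = 2×9.5/(17.0×0.6237) = 1.792 m.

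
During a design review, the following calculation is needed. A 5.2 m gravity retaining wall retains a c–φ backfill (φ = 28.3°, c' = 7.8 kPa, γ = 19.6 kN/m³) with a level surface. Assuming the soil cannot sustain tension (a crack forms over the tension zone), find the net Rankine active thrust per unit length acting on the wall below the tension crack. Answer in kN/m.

52.3 kN/m

K_a = 0.3568; √K_a = 0.5973.
Tension-crack depth z_c = 2c/(γ√K_a) = 2×7.8/(19.6×0.5973) = 1.333 m.
σ_a at base = K_a γ H − 2c√K_a = 0.3568×19.6×5.2 − 2×7.8×0.5973 = 27.04 kPa.
P_a = ½ × 27.04 × (H − z_c) = 0.5×27.04×3.867 = 52.30 kN/m.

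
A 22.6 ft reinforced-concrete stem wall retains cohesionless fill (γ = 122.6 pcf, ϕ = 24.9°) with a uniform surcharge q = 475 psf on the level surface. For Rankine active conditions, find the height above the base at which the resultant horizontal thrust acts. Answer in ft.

K_a = 0.4074.
Triangular part P₁ = ½K_aγH² = 12760 at H/3 = 7.533 ft; rectangular part P₂ = K_a q H = 4374 at H/2 = 11.30 ft.
ȳ = (P₁·7.533 + P₂·11.30)/(P₁+P₂) = 8.495 ft.

8.50 ft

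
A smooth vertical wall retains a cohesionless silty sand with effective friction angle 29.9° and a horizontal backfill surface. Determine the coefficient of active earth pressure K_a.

0.335

K_a = (1 − sin φ)/(1 + sin φ) = (1 − sin 29.9°)/(1 + sin 29.9°) = 0.3347.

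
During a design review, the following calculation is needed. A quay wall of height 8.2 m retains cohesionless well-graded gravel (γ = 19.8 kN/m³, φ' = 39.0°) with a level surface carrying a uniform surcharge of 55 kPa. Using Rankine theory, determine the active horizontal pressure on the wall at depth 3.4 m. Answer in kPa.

27.8 kPa

K_a = (1 − sin φ)/(1 + sin φ) = 0.2275.
σ_v = γz + q = 19.8 × 3.4 + 55 = 122.3 kPa.
σ_h = K_a σ_v = 0.2275 × 122.3 = 27.83 kPa.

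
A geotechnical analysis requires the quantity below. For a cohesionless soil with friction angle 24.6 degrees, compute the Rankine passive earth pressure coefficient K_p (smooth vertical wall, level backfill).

K_p = (1 + sin φ)/(1 − sin φ) = tan²(45° + 24.6°/2) = 2.426.

2.43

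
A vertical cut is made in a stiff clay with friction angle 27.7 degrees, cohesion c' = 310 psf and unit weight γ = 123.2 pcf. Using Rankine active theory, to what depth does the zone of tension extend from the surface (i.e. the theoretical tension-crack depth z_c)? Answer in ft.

8.33 ft

K_a = tan²(45° − 27.7°/2) = 0.3653; √K_a = 0.6044.
The active pressure is zero where K_a γ z = 2c√K_a, so z_c = 2c/(γ√K_a) = 2×310/(123.2×0.6044) = 8.326 ft.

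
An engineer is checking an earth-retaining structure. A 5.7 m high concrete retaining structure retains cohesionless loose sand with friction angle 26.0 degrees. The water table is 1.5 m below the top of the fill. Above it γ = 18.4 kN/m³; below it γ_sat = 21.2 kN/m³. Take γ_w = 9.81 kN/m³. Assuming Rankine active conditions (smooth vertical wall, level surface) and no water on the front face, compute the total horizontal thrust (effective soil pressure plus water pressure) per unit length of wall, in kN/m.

179 kN/m

K_a = tan²(45° − φ/2) = 0.3905.
γ' = 21.2 − 9.81 = 11.39 kN/m³. Depth below WT = 4.2 m.
σ'_h at WT = K_a γ d_w = 10.78 kPa; at base = 10.78 + K_a γ' × 4.2 = 29.46 kPa.
P₁ (0–1.5 m) = ½×10.78×1.5 = 8.083. P₂ (1.5–5.7 m) = ½(10.78+29.46)×4.2 = 84.49.
P_w = ½ γ_w h₂² = 0.5×9.81×4.2² = 86.52. Total = 8.083+84.49+86.52 = 179.1 kN/m.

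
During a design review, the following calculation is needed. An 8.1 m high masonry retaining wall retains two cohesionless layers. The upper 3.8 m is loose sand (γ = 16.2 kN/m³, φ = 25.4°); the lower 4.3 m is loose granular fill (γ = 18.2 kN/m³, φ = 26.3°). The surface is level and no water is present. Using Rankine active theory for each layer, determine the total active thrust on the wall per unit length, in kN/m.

K_a1 = tan²(45°−25.4°/2) = 0.3996; K_a2 = tan²(45°−26.3°/2) = 0.3859.
Layer 1: σ at base = K_a1 γ₁ h₁ = 24.60 kPa; P₁ = ½×24.60×3.8 = 46.74.
Layer 2: σ_v at top = γ₁h₁ = 61.56; σ_h top = K_a2×61.56 = 23.76; σ_h base = K_a2×(61.56+18.2×4.3) = 53.96.
P₂ = ½(23.76+53.96)×4.3 = 167.1. Total P_a = 46.74+167.1 = 213.8 kN/m.

214 kN/m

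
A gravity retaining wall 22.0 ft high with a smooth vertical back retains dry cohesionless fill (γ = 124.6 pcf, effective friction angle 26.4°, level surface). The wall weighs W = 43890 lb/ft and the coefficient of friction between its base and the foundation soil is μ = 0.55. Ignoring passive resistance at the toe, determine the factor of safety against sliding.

K_a = tan²(45° − 26.4°/2) = 0.3844.
P_a = ½K_aγH² = 0.5×0.3844×124.6×22.0² = 11590 lb/ft, acting at H/3 = 7.333 ft above the base.
FS_sliding = μW / P_a = 0.55×43890 / 11590 = 2.082.

2.08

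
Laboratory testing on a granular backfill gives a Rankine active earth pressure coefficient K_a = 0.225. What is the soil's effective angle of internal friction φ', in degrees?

39.2°

K_a = tan²(45° − φ/2) ⇒ 45° − φ/2 = arctan(√0.225) = 25.38°.
φ = 2(45° − 25.38°) = 39.25°.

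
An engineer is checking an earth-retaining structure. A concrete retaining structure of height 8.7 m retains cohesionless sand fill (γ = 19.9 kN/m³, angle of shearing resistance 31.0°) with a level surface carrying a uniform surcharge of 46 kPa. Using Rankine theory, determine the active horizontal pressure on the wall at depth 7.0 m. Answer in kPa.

59.3 kPa

K_a = (1 − sin φ)/(1 + sin φ) = 0.3201.
σ_v = γz + q = 19.9 × 7.0 + 46 = 185.3 kPa.
σ_h = K_a σ_v = 0.3201 × 185.3 = 59.31 kPa.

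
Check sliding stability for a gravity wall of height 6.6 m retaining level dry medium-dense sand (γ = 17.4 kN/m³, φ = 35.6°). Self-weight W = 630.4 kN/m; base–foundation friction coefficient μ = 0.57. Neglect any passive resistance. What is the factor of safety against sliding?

K_a = tan²(45° − 35.6°/2) = 0.2641.
P_a = ½K_aγH² = 0.5×0.2641×17.4×6.6² = 100.1 kN/m, acting at H/3 = 2.200 m above the base.
FS_sliding = μW / P_a = 0.57×630.4 / 100.1 = 3.590.

3.59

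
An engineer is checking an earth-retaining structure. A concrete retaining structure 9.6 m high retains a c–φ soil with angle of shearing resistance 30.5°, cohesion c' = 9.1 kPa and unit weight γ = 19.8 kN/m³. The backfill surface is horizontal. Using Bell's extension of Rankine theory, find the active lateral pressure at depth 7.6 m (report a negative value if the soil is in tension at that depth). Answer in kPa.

K_a = (1 − sin φ)/(1 + sin φ) = 0.3267.
σ_a = K_a γ z − 2c√K_a = 0.3267×19.8×7.6 − 2×9.1×0.5715 = 38.75 kPa.

38.8 kPa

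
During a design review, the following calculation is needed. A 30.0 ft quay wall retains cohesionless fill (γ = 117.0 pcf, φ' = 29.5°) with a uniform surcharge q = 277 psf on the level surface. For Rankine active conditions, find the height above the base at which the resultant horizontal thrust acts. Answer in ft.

K_a = 0.3401.
Triangular part P₁ = ½K_aγH² = 17910 at H/3 = 10.00 ft; rectangular part P₂ = K_a q H = 2826 at H/2 = 15.00 ft.
ȳ = (P₁·10.00 + P₂·15.00)/(P₁+P₂) = 10.68 ft.

10.7 ft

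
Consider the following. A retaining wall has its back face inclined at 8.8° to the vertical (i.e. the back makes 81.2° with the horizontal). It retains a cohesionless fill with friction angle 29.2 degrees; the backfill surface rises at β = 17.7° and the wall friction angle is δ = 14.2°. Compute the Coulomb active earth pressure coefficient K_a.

0.507

K_a = sin²(α+φ) / [sin²α · sin(α−δ) · (1 + √{sin(φ+δ)sin(φ−β) / (sin(α−δ)sin(α+β))})²].
With α = 81.2°, φ = 29.2°, δ = 14.2°, β = 17.7°: K_a = 0.5072.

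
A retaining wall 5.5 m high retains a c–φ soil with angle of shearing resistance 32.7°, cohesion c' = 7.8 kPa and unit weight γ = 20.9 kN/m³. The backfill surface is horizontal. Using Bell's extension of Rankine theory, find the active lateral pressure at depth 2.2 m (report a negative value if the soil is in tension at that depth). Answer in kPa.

5.20 kPa

K_a = (1 − sin φ)/(1 + sin φ) = 0.2985.
σ_a = K_a γ z − 2c√K_a = 0.2985×20.9×2.2 − 2×7.8×0.5464 = 5.202 kPa.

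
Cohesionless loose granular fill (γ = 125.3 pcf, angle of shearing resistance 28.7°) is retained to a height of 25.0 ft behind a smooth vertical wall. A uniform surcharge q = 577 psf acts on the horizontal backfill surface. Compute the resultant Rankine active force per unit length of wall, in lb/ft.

18800 lb/ft

K_a = tan²(45° − φ/2) = 0.3511.
Soil triangle: ½ K_a γ H² = 0.5×0.3511×125.3×25.0² = 13750 lb/ft.
Surcharge rectangle: K_a q H = 0.3511×577×25.0 = 5065 lb/ft.
Total = 13750 + 5065 = 18810 lb/ft.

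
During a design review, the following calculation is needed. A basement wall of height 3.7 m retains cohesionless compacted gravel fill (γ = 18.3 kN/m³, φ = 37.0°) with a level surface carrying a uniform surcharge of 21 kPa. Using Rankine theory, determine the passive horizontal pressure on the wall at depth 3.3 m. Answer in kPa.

327 kPa

K_p = (1 + sin φ)/(1 − sin φ) = 4.023.
σ_v = γz + q = 18.3 × 3.3 + 21 = 81.39 kPa.
σ_h = K_p σ_v = 4.023 × 81.39 = 327.4 kPa.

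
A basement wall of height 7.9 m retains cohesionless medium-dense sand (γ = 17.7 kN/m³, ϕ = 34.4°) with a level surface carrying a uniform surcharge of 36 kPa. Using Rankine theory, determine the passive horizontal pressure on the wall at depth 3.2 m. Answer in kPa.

333 kPa

K_p = (1 + sin φ)/(1 − sin φ) = 3.597.
σ_v = γz + q = 17.7 × 3.2 + 36 = 92.64 kPa.
σ_h = K_p σ_v = 3.597 × 92.64 = 333.3 kPa.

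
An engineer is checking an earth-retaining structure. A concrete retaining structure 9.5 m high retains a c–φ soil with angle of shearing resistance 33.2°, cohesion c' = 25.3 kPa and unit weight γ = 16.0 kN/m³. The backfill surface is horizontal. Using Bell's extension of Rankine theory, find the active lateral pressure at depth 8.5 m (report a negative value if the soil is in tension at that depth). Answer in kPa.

12.4 kPa

K_a = (1 − sin φ)/(1 + sin φ) = 0.2924.
σ_a = K_a γ z − 2c√K_a = 0.2924×16.0×8.5 − 2×25.3×0.5407 = 12.40 kPa.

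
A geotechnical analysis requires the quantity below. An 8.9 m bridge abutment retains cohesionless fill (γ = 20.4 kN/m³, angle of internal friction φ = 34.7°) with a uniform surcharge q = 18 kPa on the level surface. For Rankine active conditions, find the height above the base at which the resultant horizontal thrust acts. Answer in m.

K_a = 0.2745.
Triangular part P₁ = ½K_aγH² = 221.8 at H/3 = 2.967 m; rectangular part P₂ = K_a q H = 43.97 at H/2 = 4.450 m.
ȳ = (P₁·2.967 + P₂·4.450)/(P₁+P₂) = 3.212 m.

3.21 m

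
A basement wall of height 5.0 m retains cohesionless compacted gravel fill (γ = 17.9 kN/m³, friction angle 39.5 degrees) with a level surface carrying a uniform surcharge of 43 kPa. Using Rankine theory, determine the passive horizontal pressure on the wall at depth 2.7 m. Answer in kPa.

411 kPa

K_p = (1 + sin φ)/(1 − sin φ) = 4.496.
σ_v = γz + q = 17.9 × 2.7 + 43 = 91.33 kPa.
σ_h = K_p σ_v = 4.496 × 91.33 = 410.6 kPa.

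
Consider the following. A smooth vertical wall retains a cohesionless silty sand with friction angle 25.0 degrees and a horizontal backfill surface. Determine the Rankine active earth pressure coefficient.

0.406

K_a = tan²(45° − φ/2) = tan²(32.50°) = 0.4059.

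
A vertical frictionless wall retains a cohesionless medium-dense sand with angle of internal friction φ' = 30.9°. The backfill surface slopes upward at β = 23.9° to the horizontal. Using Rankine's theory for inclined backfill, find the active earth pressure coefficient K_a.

K_a = cos β · (cos β − √(cos²β − cos²φ)) / (cos β + √(cos²β − cos²φ)).
cos β = 0.9143, cos φ = 0.8581, √(cos²β − cos²φ) = 0.3156.
K_a = 0.9143 × (0.9143 − 0.3156)/(0.9143 + 0.3156) = 0.4451.

0.445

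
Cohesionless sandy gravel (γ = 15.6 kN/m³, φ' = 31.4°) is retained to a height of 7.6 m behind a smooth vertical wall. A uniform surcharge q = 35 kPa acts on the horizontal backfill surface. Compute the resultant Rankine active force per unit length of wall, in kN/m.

226 kN/m

K_a = tan²(45° − φ/2) = 0.3149.
Soil triangle: ½ K_a γ H² = 0.5×0.3149×15.6×7.6² = 141.9 kN/m.
Surcharge rectangle: K_a q H = 0.3149×35×7.6 = 83.77 kN/m.
Total = 141.9 + 83.77 = 225.6 kN/m.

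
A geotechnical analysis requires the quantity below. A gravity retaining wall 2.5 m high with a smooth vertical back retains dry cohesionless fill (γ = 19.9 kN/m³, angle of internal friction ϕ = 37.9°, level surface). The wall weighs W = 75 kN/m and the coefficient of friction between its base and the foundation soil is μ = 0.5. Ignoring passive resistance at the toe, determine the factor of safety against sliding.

2.52

K_a = tan²(45° − 37.9°/2) = 0.2389.
P_a = ½K_aγH² = 0.5×0.2389×19.9×2.5² = 14.86 kN/m, acting at H/3 = 0.8333 m above the base.
FS_sliding = μW / P_a = 0.5×75 / 14.86 = 2.524.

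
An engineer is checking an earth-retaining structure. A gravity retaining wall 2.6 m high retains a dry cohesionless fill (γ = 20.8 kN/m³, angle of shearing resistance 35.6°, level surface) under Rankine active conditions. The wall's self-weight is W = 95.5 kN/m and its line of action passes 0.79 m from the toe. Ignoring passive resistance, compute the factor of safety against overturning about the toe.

4.69

K_a = tan²(45° − 35.6°/2) = 0.2641.
P_a = ½K_aγH² = 0.5×0.2641×20.8×2.6² = 18.57 kN/m, acting at H/3 = 0.8667 m above the base.
Overturning moment M_o = P_a × H/3 = 18.57 × 0.8667 = 16.09.
Resisting moment M_r = W × 0.79 = 95.5 × 0.79 = 75.45.
FS_overturning = M_r/M_o = 75.45/16.09 = 4.688.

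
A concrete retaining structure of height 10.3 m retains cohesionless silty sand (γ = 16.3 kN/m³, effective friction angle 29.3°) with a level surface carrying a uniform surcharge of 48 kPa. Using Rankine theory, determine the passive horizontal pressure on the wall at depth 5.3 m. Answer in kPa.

392 kPa

K_p = (1 + sin φ)/(1 − sin φ) = 2.917.
σ_v = γz + q = 16.3 × 5.3 + 48 = 134.4 kPa.
σ_h = K_p σ_v = 2.917 × 134.4 = 392.0 kPa.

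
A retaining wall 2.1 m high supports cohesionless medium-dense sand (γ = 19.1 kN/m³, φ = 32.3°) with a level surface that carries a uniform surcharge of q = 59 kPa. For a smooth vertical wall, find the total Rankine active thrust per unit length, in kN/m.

K_a = tan²(45° − φ/2) = 0.3035.
Soil triangle: ½ K_a γ H² = 0.5×0.3035×19.1×2.1² = 12.78 kN/m.
Surcharge rectangle: K_a q H = 0.3035×59×2.1 = 37.60 kN/m.
Total = 12.78 + 37.60 = 50.38 kN/m.

50.4 kN/m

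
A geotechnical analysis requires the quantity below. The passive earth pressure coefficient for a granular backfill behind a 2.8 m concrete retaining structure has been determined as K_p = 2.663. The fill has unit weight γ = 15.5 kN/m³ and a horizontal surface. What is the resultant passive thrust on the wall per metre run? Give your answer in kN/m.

162 kN/m

P = ½ K_p γ H² = 0.5 × 2.663 × 15.5 × 2.8² = 161.8 kN/m.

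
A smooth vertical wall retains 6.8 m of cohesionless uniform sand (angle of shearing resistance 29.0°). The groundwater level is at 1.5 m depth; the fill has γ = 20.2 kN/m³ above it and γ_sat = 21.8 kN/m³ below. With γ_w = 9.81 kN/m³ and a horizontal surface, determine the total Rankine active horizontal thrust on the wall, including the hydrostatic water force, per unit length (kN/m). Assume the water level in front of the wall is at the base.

260 kN/m

K_a = tan²(45° − φ/2) = 0.3470.
γ' = 21.8 − 9.81 = 11.99 kN/m³. Depth below WT = 5.3 m.
σ'_h at WT = K_a γ d_w = 10.51 kPa; at base = 10.51 + K_a γ' × 5.3 = 32.56 kPa.
P₁ (0–1.5 m) = ½×10.51×1.5 = 7.885. P₂ (1.5–6.8 m) = ½(10.51+32.56)×5.3 = 114.2.
P_w = ½ γ_w h₂² = 0.5×9.81×5.3² = 137.8. Total = 7.885+114.2+137.8 = 259.8 kN/m.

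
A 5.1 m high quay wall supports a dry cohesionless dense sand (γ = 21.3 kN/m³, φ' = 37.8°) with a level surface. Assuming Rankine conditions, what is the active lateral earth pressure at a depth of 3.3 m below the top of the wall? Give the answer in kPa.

K_a = (1 − sin φ)/(1 + sin φ) = 0.2400.
σ_h = K_a γ z = 0.2400 × 21.3 × 3.3 = 16.87 kPa.

16.9 kPa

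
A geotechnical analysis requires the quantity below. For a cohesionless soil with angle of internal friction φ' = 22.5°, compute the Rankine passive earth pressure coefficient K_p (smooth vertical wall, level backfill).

2.24

K_p = (1 + sin φ)/(1 − sin φ) = tan²(45° + 22.5°/2) = 2.240.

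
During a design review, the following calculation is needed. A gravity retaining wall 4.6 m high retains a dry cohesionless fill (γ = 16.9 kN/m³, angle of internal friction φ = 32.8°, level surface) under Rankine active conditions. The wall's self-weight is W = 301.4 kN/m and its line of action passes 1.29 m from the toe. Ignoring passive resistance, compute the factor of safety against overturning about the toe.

4.77

K_a = tan²(45° − 32.8°/2) = 0.2973.
P_a = ½K_aγH² = 0.5×0.2973×16.9×4.6² = 53.15 kN/m, acting at H/3 = 1.533 m above the base.
Overturning moment M_o = P_a × H/3 = 53.15 × 1.533 = 81.50.
Resisting moment M_r = W × 1.29 = 301.4 × 1.29 = 388.8.
FS_overturning = M_r/M_o = 388.8/81.50 = 4.771.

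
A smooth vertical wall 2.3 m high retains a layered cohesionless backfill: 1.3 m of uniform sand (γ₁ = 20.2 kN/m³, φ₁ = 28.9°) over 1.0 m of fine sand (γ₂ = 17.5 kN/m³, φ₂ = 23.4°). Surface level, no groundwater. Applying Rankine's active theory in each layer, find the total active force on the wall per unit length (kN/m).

21.1 kN/m

K_a1 = tan²(45°−28.9°/2) = 0.3484; K_a2 = tan²(45°−23.4°/2) = 0.4315.
Layer 1: σ at base = K_a1 γ₁ h₁ = 9.148 kPa; P₁ = ½×9.148×1.3 = 5.946.
Layer 2: σ_v at top = γ₁h₁ = 26.26; σ_h top = K_a2×26.26 = 11.33; σ_h base = K_a2×(26.26+17.5×1.0) = 18.88.
P₂ = ½(11.33+18.88)×1.0 = 15.11. Total P_a = 5.946+15.11 = 21.05 kN/m.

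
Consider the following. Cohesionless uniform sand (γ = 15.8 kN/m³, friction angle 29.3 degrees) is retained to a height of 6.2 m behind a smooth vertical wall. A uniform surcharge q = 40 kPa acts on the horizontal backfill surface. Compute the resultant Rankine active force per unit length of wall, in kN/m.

K_a = tan²(45° − φ/2) = 0.3428.
Soil triangle: ½ K_a γ H² = 0.5×0.3428×15.8×6.2² = 104.1 kN/m.
Surcharge rectangle: K_a q H = 0.3428×40×6.2 = 85.02 kN/m.
Total = 104.1 + 85.02 = 189.1 kN/m.

189 kN/m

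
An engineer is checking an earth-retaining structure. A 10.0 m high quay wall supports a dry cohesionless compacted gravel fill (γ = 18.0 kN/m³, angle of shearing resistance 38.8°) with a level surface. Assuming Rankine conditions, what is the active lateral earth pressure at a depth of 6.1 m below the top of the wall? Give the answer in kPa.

25.2 kPa

K_a = (1 − sin φ)/(1 + sin φ) = 0.2296.
σ_h = K_a γ z = 0.2296 × 18.0 × 6.1 = 25.21 kPa.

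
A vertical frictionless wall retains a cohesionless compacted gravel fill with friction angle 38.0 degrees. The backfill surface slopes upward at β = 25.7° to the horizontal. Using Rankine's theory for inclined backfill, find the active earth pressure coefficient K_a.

0.313

K_a = cos β · (cos β − √(cos²β − cos²φ)) / (cos β + √(cos²β − cos²φ)).
cos β = 0.9011, cos φ = 0.7880, √(cos²β − cos²φ) = 0.4370.
K_a = 0.9011 × (0.9011 − 0.4370)/(0.9011 + 0.4370) = 0.3125.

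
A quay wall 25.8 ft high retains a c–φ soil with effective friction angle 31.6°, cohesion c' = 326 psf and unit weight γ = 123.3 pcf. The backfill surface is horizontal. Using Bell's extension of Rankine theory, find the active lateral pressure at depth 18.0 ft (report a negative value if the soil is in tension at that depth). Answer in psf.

K_a = (1 − sin φ)/(1 + sin φ) = 0.3123.
σ_a = K_a γ z − 2c√K_a = 0.3123×123.3×18.0 − 2×326×0.5589 = 328.8 psf.

329 psf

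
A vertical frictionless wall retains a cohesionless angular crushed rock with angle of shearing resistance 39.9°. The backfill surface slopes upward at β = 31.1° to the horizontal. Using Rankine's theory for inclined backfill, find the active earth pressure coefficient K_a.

K_a = cos β · (cos β − √(cos²β − cos²φ)) / (cos β + √(cos²β − cos²φ)).
cos β = 0.8563, cos φ = 0.7672, √(cos²β − cos²φ) = 0.3803.
K_a = 0.8563 × (0.8563 − 0.3803)/(0.8563 + 0.3803) = 0.3296.

0.330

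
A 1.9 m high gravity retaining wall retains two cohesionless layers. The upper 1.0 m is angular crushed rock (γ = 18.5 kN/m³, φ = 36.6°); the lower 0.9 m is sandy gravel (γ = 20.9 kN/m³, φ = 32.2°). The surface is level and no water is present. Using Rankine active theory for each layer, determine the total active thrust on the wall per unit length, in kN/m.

9.99 kN/m

K_a1 = tan²(45°−36.6°/2) = 0.2530; K_a2 = tan²(45°−32.2°/2) = 0.3047.
Layer 1: σ at base = K_a1 γ₁ h₁ = 4.680 kPa; P₁ = ½×4.680×1.0 = 2.340.
Layer 2: σ_v at top = γ₁h₁ = 18.50; σ_h top = K_a2×18.50 = 5.638; σ_h base = K_a2×(18.50+20.9×0.9) = 11.37.
P₂ = ½(5.638+11.37)×0.9 = 7.653. Total P_a = 2.340+7.653 = 9.993 kN/m.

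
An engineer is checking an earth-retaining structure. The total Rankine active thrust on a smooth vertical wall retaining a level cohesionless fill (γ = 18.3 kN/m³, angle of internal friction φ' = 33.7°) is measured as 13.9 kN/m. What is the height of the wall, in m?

2.30 m

K_a = 0.2863. P_a = ½ K_a γ H² ⇒ H = √(2P_a/(K_a γ)).
H = √(2×13.9/(0.2863×18.3)) = 2.303 m.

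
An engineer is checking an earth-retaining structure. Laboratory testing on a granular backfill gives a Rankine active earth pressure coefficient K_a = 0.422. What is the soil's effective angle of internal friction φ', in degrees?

24.0°

K_a = tan²(45° − φ/2) ⇒ 45° − φ/2 = arctan(√0.422) = 33.01°.
φ = 2(45° − 33.01°) = 23.98°.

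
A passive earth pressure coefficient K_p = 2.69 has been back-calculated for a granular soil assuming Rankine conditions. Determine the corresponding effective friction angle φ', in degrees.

K_p = (1+sin φ)/(1−sin φ) ⇒ sin φ = (K_p − 1)/(K_p + 1) = 0.4580.
φ = arcsin(0.4580) = 27.26°.

27.3°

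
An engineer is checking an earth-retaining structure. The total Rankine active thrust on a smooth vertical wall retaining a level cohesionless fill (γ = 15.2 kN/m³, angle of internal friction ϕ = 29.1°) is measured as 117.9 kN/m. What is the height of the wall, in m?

K_a = 0.3456. P_a = ½ K_a γ H² ⇒ H = √(2P_a/(K_a γ)).
H = √(2×117.9/(0.3456×15.2)) = 6.700 m.

6.70 m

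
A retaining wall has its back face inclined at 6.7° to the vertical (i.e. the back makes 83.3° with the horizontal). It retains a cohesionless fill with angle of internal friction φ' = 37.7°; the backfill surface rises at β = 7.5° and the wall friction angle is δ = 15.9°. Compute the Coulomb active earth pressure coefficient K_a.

0.292

K_a = sin²(α+φ) / [sin²α · sin(α−δ) · (1 + √{sin(φ+δ)sin(φ−β) / (sin(α−δ)sin(α+β))})²].
With α = 83.3°, φ = 37.7°, δ = 15.9°, β = 7.5°: K_a = 0.2920.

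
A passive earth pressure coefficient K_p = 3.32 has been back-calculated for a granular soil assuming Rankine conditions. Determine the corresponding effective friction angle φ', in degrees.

32.5°

K_p = (1+sin φ)/(1−sin φ) ⇒ sin φ = (K_p − 1)/(K_p + 1) = 0.5370.
φ = arcsin(0.5370) = 32.48°.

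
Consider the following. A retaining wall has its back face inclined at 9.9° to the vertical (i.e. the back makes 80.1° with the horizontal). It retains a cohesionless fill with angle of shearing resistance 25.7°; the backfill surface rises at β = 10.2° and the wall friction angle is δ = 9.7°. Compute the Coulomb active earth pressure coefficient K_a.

0.513

K_a = sin²(α+φ) / [sin²α · sin(α−δ) · (1 + √{sin(φ+δ)sin(φ−β) / (sin(α−δ)sin(α+β))})²].
With α = 80.1°, φ = 25.7°, δ = 9.7°, β = 10.2°: K_a = 0.5128.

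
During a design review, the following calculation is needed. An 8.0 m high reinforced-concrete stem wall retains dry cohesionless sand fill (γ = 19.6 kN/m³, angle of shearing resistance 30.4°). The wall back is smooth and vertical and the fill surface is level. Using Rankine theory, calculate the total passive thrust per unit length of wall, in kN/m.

1910 kN/m

K_p = tan²(45° + φ/2) = 3.049.
P_p = ½ K_p γ H² = 0.5 × 3.049 × 19.6 × 8.0² = 1912 kN/m.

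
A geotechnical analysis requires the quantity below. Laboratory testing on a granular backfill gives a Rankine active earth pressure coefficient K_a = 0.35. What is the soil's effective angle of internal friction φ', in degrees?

K_a = tan²(45° − φ/2) ⇒ 45° − φ/2 = arctan(√0.35) = 30.61°.
φ = 2(45° − 30.61°) = 28.78°.

28.8°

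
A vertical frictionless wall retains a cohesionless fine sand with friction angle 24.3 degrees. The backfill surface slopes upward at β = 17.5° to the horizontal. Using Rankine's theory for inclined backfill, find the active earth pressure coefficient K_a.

K_a = cos β · (cos β − √(cos²β − cos²φ)) / (cos β + √(cos²β − cos²φ)).
cos β = 0.9537, cos φ = 0.9114, √(cos²β − cos²φ) = 0.2809.
K_a = 0.9537 × (0.9537 − 0.2809)/(0.9537 + 0.2809) = 0.5197.

0.520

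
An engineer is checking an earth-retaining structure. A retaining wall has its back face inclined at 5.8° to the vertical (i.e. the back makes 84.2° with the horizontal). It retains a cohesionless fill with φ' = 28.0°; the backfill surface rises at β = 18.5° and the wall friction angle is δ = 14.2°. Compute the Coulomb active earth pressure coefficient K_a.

0.507

K_a = sin²(α+φ) / [sin²α · sin(α−δ) · (1 + √{sin(φ+δ)sin(φ−β) / (sin(α−δ)sin(α+β))})²].
With α = 84.2°, φ = 28.0°, δ = 14.2°, β = 18.5°: K_a = 0.5074.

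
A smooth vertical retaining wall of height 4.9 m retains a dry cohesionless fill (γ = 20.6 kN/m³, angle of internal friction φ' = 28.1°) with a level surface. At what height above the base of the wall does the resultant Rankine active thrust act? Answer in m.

1.63 m

K_a = 0.3596.
The pressure distribution is triangular, so the resultant acts at H/3 above the base = 4.9/3 = 1.633 m.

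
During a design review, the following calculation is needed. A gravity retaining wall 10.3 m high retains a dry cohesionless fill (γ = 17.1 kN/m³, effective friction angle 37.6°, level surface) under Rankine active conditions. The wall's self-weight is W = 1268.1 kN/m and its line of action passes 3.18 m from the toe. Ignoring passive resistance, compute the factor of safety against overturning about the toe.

K_a = tan²(45° − 37.6°/2) = 0.2421.
P_a = ½K_aγH² = 0.5×0.2421×17.1×10.3² = 219.6 kN/m, acting at H/3 = 3.433 m above the base.
Overturning moment M_o = P_a × H/3 = 219.6 × 3.433 = 754.0.
Resisting moment M_r = W × 3.18 = 1268.1 × 3.18 = 4033.
FS_overturning = M_r/M_o = 4033/754.0 = 5.348.

5.35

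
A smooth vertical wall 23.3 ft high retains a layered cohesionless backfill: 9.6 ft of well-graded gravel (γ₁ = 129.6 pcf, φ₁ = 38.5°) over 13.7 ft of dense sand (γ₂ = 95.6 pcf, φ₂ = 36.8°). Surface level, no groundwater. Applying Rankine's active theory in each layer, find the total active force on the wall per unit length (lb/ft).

K_a1 = tan²(45°−38.5°/2) = 0.2327; K_a2 = tan²(45°−36.8°/2) = 0.2508.
Layer 1: σ at base = K_a1 γ₁ h₁ = 289.5 psf; P₁ = ½×289.5×9.6 = 1389.
Layer 2: σ_v at top = γ₁h₁ = 1244; σ_h top = K_a2×1244 = 312.0; σ_h base = K_a2×(1244+95.6×13.7) = 640.4.
P₂ = ½(312.0+640.4)×13.7 = 6524. Total P_a = 1389+6524 = 7913 lb/ft.

7910 lb/ft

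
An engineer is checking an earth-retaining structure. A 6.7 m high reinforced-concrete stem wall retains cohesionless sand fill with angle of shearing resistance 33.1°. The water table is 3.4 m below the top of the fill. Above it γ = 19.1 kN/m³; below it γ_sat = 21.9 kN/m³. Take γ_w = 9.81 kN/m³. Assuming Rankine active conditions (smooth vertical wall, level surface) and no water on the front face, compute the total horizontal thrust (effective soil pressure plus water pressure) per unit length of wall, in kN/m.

K_a = tan²(45° − φ/2) = 0.2936.
γ' = 21.9 − 9.81 = 12.09 kN/m³. Depth below WT = 3.3 m.
σ'_h at WT = K_a γ d_w = 19.06 kPa; at base = 19.06 + K_a γ' × 3.3 = 30.78 kPa.
P₁ (0–3.4 m) = ½×19.06×3.4 = 32.41. P₂ (3.4–6.7 m) = ½(19.06+30.78)×3.3 = 82.24.
P_w = ½ γ_w h₂² = 0.5×9.81×3.3² = 53.42. Total = 32.41+82.24+53.42 = 168.1 kN/m.

168 kN/m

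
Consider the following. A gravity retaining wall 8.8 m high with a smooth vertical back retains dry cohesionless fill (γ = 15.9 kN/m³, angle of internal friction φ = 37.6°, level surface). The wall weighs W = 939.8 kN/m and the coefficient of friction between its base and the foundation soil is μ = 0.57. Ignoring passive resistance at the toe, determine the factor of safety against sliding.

K_a = tan²(45° − 37.6°/2) = 0.2421.
P_a = ½K_aγH² = 0.5×0.2421×15.9×8.8² = 149.1 kN/m, acting at H/3 = 2.933 m above the base.
FS_sliding = μW / P_a = 0.57×939.8 / 149.1 = 3.594.

3.59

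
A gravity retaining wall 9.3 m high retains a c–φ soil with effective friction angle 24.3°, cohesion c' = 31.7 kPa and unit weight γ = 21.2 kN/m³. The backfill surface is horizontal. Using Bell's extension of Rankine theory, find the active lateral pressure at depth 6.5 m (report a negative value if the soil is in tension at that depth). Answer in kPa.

16.5 kPa

K_a = (1 − sin φ)/(1 + sin φ) = 0.4169.
σ_a = K_a γ z − 2c√K_a = 0.4169×21.2×6.5 − 2×31.7×0.6457 = 16.51 kPa.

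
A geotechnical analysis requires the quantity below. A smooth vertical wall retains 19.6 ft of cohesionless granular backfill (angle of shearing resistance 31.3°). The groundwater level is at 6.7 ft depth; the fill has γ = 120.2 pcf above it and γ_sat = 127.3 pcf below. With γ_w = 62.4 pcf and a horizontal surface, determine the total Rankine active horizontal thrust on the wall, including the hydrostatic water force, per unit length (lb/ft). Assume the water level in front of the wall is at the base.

11000 lb/ft

K_a = tan²(45° − φ/2) = 0.3162.
γ' = 127.3 − 62.4 = 64.90 pcf. Depth below WT = 12.9 ft.
σ'_h at WT = K_a γ d_w = 254.7 psf; at base = 254.7 + K_a γ' × 12.9 = 519.4 psf.
P₁ (0–6.7 ft) = ½×254.7×6.7 = 853.1. P₂ (6.7–19.6 ft) = ½(254.7+519.4)×12.9 = 4993.
P_w = ½ γ_w h₂² = 0.5×62.4×12.9² = 5192. Total = 853.1+4993+5192 = 11040 lb/ft.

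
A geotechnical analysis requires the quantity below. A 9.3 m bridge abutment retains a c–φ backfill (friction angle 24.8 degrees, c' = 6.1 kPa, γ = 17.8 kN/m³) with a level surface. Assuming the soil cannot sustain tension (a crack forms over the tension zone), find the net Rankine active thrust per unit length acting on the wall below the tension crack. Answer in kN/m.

246 kN/m

K_a = 0.4090; √K_a = 0.6395.
Tension-crack depth z_c = 2c/(γ√K_a) = 2×6.1/(17.8×0.6395) = 1.072 m.
σ_a at base = K_a γ H − 2c√K_a = 0.4090×17.8×9.3 − 2×6.1×0.6395 = 59.90 kPa.
P_a = ½ × 59.90 × (H − z_c) = 0.5×59.90×8.228 = 246.4 kN/m.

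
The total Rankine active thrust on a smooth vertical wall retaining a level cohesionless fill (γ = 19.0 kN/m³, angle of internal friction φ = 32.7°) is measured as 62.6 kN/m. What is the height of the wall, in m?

4.70 m

K_a = 0.2985. P_a = ½ K_a γ H² ⇒ H = √(2P_a/(K_a γ)).
H = √(2×62.6/(0.2985×19.0)) = 4.698 m.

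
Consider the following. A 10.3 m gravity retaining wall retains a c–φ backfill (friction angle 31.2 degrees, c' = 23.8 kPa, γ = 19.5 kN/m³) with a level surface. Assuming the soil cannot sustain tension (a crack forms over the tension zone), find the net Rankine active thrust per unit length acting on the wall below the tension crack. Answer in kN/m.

K_a = 0.3175; √K_a = 0.5635.
Tension-crack depth z_c = 2c/(γ√K_a) = 2×23.8/(19.5×0.5635) = 4.332 m.
σ_a at base = K_a γ H − 2c√K_a = 0.3175×19.5×10.3 − 2×23.8×0.5635 = 36.95 kPa.
P_a = ½ × 36.95 × (H − z_c) = 0.5×36.95×5.968 = 110.3 kN/m.

110 kN/m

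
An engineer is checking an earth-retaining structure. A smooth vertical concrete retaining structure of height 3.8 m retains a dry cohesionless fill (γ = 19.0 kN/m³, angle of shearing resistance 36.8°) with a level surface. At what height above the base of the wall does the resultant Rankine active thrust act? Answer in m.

1.27 m

K_a = 0.2508.
The pressure distribution is triangular, so the resultant acts at H/3 above the base = 3.8/3 = 1.267 m.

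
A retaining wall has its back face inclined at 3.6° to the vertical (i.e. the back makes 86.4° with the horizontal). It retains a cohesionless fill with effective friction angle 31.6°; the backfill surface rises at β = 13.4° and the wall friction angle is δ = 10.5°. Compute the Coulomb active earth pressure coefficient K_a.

0.374

K_a = sin²(α+φ) / [sin²α · sin(α−δ) · (1 + √{sin(φ+δ)sin(φ−β) / (sin(α−δ)sin(α+β))})²].
With α = 86.4°, φ = 31.6°, δ = 10.5°, β = 13.4°: K_a = 0.3744.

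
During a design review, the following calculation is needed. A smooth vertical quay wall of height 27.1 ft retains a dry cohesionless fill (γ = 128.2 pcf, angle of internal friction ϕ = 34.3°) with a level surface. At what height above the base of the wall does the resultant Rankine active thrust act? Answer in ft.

K_a = 0.2792.
The pressure distribution is triangular, so the resultant acts at H/3 above the base = 27.1/3 = 9.033 ft.

9.03 ft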